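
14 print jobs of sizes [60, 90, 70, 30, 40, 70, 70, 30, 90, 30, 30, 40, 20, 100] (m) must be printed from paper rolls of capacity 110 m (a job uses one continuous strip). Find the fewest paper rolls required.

8

Total = 100 + 90 + 90 + 70 + 70 + 70 + 60 + 40 + 40 + 30 + 30 + 30 + 30 + 20 = 770 m.
Lower bound: ⌈770/110⌉ = 7 paper rolls.
A packing using 8 paper rolls:
  roll 1: 100 = 100
  roll 2: 90 + 20 = 110
  roll 3: 90 = 90
  roll 4: 70 + 40 = 110
  roll 5: 70 + 40 = 110
  roll 6: 70 + 30 = 100
  roll 7: 60 + 30 = 90
  roll 8: 30 + 30 = 60
No arrangement into 7 paper rolls stays within capacity, so 8 is optimal.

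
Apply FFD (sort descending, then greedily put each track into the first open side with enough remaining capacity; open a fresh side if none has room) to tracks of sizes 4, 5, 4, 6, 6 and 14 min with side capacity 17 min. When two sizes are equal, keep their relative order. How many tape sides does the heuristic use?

Sorted descending: 14, 6, 6, 5, 4, 4.
  14 → side 1 (new)  [load 14/17]
  6 → side 2 (new)  [load 6/17]
  6 → side 2  [load 12/17]
  5 → side 2  [load 17/17]
  4 → side 3 (new)  [load 4/17]
  4 → side 3  [load 8/17]
3 tape sides opened.

3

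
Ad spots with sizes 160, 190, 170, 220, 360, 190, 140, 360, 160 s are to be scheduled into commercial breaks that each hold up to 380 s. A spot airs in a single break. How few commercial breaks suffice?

Total = 360 + 360 + 220 + 190 + 190 + 170 + 160 + 160 + 140 = 1950 s.
Lower bound: ⌈1950/380⌉ = 6 commercial breaks.
A packing using 6 commercial breaks:
  break 1: 360 = 360
  break 2: 360 = 360
  break 3: 220 + 160 = 380
  break 4: 190 + 190 = 380
  break 5: 170 + 160 = 330
  break 6: 140 = 140
This matches the lower bound, so 6 is optimal.

6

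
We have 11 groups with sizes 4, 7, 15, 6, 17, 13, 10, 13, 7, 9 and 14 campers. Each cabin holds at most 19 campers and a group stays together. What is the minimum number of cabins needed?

7

Total = 17 + 15 + 14 + 13 + 13 + 10 + 9 + 7 + 7 + 6 + 4 = 115 campers.
Lower bound: ⌈115/19⌉ = 7 cabins.
A packing using 7 cabins:
  cabin 1: 17 = 17
  cabin 2: 15 + 4 = 19
  cabin 3: 14 = 14
  cabin 4: 13 + 6 = 19
  cabin 5: 13 = 13
  cabin 6: 10 + 9 = 19
  cabin 7: 7 + 7 = 14
This matches the lower bound, so 7 is optimal.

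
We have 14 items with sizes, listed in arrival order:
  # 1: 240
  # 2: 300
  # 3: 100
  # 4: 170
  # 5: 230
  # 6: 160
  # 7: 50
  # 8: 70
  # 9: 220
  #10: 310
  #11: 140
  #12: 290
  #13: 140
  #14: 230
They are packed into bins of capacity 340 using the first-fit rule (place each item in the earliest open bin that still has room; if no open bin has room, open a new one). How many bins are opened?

9

  240 → bin 1 (new)  [load 240/340]
  300 → bin 2 (new)  [load 300/340]
  100 → bin 1  [load 340/340]
  170 → bin 3 (new)  [load 170/340]
  230 → bin 4 (new)  [load 230/340]
  160 → bin 3  [load 330/340]
  50 → bin 4  [load 280/340]
  70 → bin 5 (new)  [load 70/340]
  220 → bin 5  [load 290/340]
  310 → bin 6 (new)  [load 310/340]
  140 → bin 7 (new)  [load 140/340]
  290 → bin 8 (new)  [load 290/340]
  140 → bin 7  [load 280/340]
  230 → bin 9 (new)  [load 230/340]
9 bins opened.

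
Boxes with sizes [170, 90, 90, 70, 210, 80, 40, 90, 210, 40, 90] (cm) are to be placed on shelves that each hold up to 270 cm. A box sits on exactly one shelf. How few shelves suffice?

Total = 210 + 210 + 170 + 90 + 90 + 90 + 90 + 80 + 70 + 40 + 40 = 1180 cm.
Lower bound: ⌈1180/270⌉ = 5 shelves.
A packing using 5 shelves:
  shelf 1: 210 + 40 = 250
  shelf 2: 210 + 40 = 250
  shelf 3: 170 + 90 = 260
  shelf 4: 90 + 90 + 90 = 270
  shelf 5: 80 + 70 = 150
This matches the lower bound, so 5 is optimal.

5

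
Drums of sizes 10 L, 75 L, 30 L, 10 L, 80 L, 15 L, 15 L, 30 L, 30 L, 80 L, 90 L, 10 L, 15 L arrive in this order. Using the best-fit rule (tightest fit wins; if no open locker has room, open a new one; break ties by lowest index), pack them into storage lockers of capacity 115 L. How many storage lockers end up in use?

  10 → locker 1 (new)  [load 10/115]
  75 → locker 1  [load 85/115]
  30 → locker 1  [load 115/115]
  10 → locker 2 (new)  [load 10/115]
  80 → locker 2  [load 90/115]
  15 → locker 2  [load 105/115]
  15 → locker 3 (new)  [load 15/115]
  30 → locker 3  [load 45/115]
  30 → locker 3  [load 75/115]
  80 → locker 4 (new)  [load 80/115]
  90 → locker 5 (new)  [load 90/115]
  10 → locker 2  [load 115/115]
  15 → locker 5  [load 105/115]
5 storage lockers opened.

5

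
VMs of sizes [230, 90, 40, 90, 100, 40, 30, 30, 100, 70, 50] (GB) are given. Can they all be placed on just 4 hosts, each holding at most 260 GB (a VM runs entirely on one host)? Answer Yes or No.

A valid assignment using 4 hosts:
  host 1: 230 + 30 = 260
  host 2: 100 + 100 + 50 = 250
  host 3: 90 + 90 + 70 = 250
  host 4: 40 + 40 + 30 = 110
Every load is within 260 GB, so 4 hosts suffice.

Yes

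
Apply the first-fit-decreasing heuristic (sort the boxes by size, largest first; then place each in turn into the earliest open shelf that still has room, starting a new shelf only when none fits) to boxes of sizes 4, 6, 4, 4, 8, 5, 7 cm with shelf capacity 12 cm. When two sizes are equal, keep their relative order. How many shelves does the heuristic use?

4

Sorted descending: 8, 7, 6, 5, 4, 4, 4.
  8 → shelf 1 (new)  [load 8/12]
  7 → shelf 2 (new)  [load 7/12]
  6 → shelf 3 (new)  [load 6/12]
  5 → shelf 2  [load 12/12]
  4 → shelf 1  [load 12/12]
  4 → shelf 3  [load 10/12]
  4 → shelf 4 (new)  [load 4/12]
4 shelves opened.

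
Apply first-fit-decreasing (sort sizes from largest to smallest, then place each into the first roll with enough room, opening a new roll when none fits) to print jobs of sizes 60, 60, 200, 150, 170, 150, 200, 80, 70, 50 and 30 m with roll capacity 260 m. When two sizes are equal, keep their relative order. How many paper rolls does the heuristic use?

5

Sorted descending: 200, 200, 170, 150, 150, 80, 70, 60, 60, 50, 30.
  200 → roll 1 (new)  [load 200/260]
  200 → roll 2 (new)  [load 200/260]
  170 → roll 3 (new)  [load 170/260]
  150 → roll 4 (new)  [load 150/260]
  150 → roll 5 (new)  [load 150/260]
  80 → roll 3  [load 250/260]
  70 → roll 4  [load 220/260]
  60 → roll 1  [load 260/260]
  60 → roll 2  [load 260/260]
  50 → roll 5  [load 200/260]
  30 → roll 4  [load 250/260]
5 paper rolls opened.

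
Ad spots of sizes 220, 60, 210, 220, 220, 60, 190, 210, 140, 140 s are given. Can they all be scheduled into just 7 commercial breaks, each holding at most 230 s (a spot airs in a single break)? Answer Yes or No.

Total = 1670 s; ⌈1670/230⌉ = 8.
At least 8 commercial breaks are required, but only 7 are allowed.

No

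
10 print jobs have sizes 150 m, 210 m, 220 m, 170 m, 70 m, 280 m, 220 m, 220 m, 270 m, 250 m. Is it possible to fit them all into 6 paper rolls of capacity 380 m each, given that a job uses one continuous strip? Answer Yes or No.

Total = 2060 m; ⌈2060/380⌉ = 6.
7 print jobs each exceed half the capacity and cannot share a roll, forcing at least 7 paper rolls.
At least 7 paper rolls are required, but only 6 are allowed.

No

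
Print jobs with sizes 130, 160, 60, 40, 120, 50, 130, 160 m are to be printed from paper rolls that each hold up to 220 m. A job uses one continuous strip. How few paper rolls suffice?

Total = 160 + 160 + 130 + 130 + 120 + 60 + 50 + 40 = 850 m.
Lower bound: ⌈850/220⌉ = 4 paper rolls.
Also, 5 print jobs each exceed 110 m, and no two of those can share a roll, so at least 5 paper rolls are needed.
A packing using 5 paper rolls:
  roll 1: 160 + 60 = 220
  roll 2: 160 + 50 = 210
  roll 3: 130 + 40 = 170
  roll 4: 130 = 130
  roll 5: 120 = 120
This matches the lower bound, so 5 is optimal.

5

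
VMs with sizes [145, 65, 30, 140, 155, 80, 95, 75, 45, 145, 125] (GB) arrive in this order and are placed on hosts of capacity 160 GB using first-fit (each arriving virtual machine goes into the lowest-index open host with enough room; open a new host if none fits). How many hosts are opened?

8

  145 → host 1 (new)  [load 145/160]
  65 → host 2 (new)  [load 65/160]
  30 → host 2  [load 95/160]
  140 → host 3 (new)  [load 140/160]
  155 → host 4 (new)  [load 155/160]
  80 → host 5 (new)  [load 80/160]
  95 → host 6 (new)  [load 95/160]
  75 → host 5  [load 155/160]
  45 → host 2  [load 140/160]
  145 → host 7 (new)  [load 145/160]
  125 → host 8 (new)  [load 125/160]
8 hosts opened.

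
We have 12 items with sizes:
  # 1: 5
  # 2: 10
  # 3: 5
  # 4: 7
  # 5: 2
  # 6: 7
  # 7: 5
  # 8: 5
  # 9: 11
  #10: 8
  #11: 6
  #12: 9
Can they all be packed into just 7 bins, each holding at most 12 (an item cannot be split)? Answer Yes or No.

Total = 80; ⌈80/12⌉ = 7.
The bound of 7 does not rule out 7, but exhaustive search shows no assignment into 7 bins of capacity 12 exists — the minimum is 8.

No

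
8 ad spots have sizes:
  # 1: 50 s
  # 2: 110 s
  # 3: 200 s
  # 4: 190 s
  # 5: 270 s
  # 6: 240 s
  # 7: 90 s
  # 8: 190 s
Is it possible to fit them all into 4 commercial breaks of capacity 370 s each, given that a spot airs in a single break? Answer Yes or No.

Total = 1340 s; ⌈1340/370⌉ = 4.
5 ad spots each exceed half the capacity and cannot share a break, forcing at least 5 commercial breaks.
At least 5 commercial breaks are required, but only 4 are allowed.

No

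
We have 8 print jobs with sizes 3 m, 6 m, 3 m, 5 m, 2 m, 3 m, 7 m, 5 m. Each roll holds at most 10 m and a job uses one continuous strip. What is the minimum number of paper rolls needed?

4

Total = 7 + 6 + 5 + 5 + 3 + 3 + 3 + 2 = 34 m.
Lower bound: ⌈34/10⌉ = 4 paper rolls.
A packing using 4 paper rolls:
  roll 1: 7 + 3 = 10
  roll 2: 6 + 3 = 9
  roll 3: 5 + 5 = 10
  roll 4: 3 + 2 = 5
This matches the lower bound, so 4 is optimal.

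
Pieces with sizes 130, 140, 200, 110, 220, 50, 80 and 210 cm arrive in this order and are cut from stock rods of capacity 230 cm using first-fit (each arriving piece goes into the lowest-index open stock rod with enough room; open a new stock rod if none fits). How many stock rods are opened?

6

  130 → stock rod 1 (new)  [load 130/230]
  140 → stock rod 2 (new)  [load 140/230]
  200 → stock rod 3 (new)  [load 200/230]
  110 → stock rod 4 (new)  [load 110/230]
  220 → stock rod 5 (new)  [load 220/230]
  50 → stock rod 1  [load 180/230]
  80 → stock rod 2  [load 220/230]
  210 → stock rod 6 (new)  [load 210/230]
6 stock rods opened.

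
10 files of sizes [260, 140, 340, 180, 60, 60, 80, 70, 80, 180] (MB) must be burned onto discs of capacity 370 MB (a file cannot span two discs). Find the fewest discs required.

5

Total = 340 + 260 + 180 + 180 + 140 + 80 + 80 + 70 + 60 + 60 = 1450 MB.
Lower bound: ⌈1450/370⌉ = 4 discs.
A packing using 5 discs:
  disc 1: 340 = 340
  disc 2: 260 + 80 = 340
  disc 3: 180 + 180 = 360
  disc 4: 140 + 80 + 70 + 60 = 350
  disc 5: 60 = 60
No arrangement into 4 discs stays within capacity, so 5 is optimal.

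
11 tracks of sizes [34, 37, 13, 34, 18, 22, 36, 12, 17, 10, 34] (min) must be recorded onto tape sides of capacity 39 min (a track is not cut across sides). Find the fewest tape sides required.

8

Total = 37 + 36 + 34 + 34 + 34 + 22 + 18 + 17 + 13 + 12 + 10 = 267 min.
Lower bound: ⌈267/39⌉ = 7 tape sides.
A packing using 8 tape sides:
  side 1: 37 = 37
  side 2: 36 = 36
  side 3: 34 = 34
  side 4: 34 = 34
  side 5: 34 = 34
  side 6: 22 + 17 = 39
  side 7: 18 + 13 = 31
  side 8: 12 + 10 = 22
No arrangement into 7 tape sides stays within capacity, so 8 is optimal.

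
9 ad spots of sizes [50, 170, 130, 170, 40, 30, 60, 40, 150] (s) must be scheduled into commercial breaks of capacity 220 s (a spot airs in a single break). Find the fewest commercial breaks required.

4

Total = 170 + 170 + 150 + 130 + 60 + 50 + 40 + 40 + 30 = 840 s.
Lower bound: ⌈840/220⌉ = 4 commercial breaks.
A packing using 4 commercial breaks:
  break 1: 170 + 50 = 220
  break 2: 170 + 40 = 210
  break 3: 150 + 60 = 210
  break 4: 130 + 40 + 30 = 200
This matches the lower bound, so 4 is optimal.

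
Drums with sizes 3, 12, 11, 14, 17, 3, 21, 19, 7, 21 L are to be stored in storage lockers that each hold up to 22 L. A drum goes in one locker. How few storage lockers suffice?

7

Total = 21 + 21 + 19 + 17 + 14 + 12 + 11 + 7 + 3 + 3 = 128 L.
Lower bound: ⌈128/22⌉ = 6 storage lockers.
A packing using 7 storage lockers:
  locker 1: 21 = 21
  locker 2: 21 = 21
  locker 3: 19 + 3 = 22
  locker 4: 17 + 3 = 20
  locker 5: 14 + 7 = 21
  locker 6: 12 = 12
  locker 7: 11 = 11
No arrangement into 6 storage lockers stays within capacity, so 7 is optimal.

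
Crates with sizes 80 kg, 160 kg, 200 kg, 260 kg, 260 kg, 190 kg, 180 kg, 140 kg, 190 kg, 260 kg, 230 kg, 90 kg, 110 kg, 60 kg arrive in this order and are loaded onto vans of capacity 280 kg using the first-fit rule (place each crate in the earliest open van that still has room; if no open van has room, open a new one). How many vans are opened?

10

  80 → van 1 (new)  [load 80/280]
  160 → van 1  [load 240/280]
  200 → van 2 (new)  [load 200/280]
  260 → van 3 (new)  [load 260/280]
  260 → van 4 (new)  [load 260/280]
  190 → van 5 (new)  [load 190/280]
  180 → van 6 (new)  [load 180/280]
  140 → van 7 (new)  [load 140/280]
  190 → van 8 (new)  [load 190/280]
  260 → van 9 (new)  [load 260/280]
  230 → van 10 (new)  [load 230/280]
  90 → van 5  [load 280/280]
  110 → van 7  [load 250/280]
  60 → van 2  [load 260/280]
10 vans opened.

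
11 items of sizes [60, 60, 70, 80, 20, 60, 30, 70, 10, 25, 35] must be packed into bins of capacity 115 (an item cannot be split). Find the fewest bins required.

6

Total = 80 + 70 + 70 + 60 + 60 + 60 + 35 + 30 + 25 + 20 + 10 = 520.
Lower bound: ⌈520/115⌉ = 5 bins.
Also, 6 items each exceed 115/2, and no two of those can share a bin, so at least 6 bins are needed.
A packing using 6 bins:
  bin 1: 80 + 35 = 115
  bin 2: 70 + 30 + 10 = 110
  bin 3: 70 + 25 + 20 = 115
  bin 4: 60 = 60
  bin 5: 60 = 60
  bin 6: 60 = 60
This matches the lower bound, so 6 is optimal.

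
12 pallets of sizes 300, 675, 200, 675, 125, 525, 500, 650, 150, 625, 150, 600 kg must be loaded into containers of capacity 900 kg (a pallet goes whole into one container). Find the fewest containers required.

Total = 675 + 675 + 650 + 625 + 600 + 525 + 500 + 300 + 200 + 150 + 150 + 125 = 5175 kg.
Lower bound: ⌈5175/900⌉ = 6 containers.
Also, 7 pallets each exceed 450 kg, and no two of those can share a container, so at least 7 containers are needed.
A packing using 7 containers:
  container 1: 675 + 200 = 875
  container 2: 675 + 150 = 825
  container 3: 650 + 150 = 800
  container 4: 625 + 125 = 750
  container 5: 600 + 300 = 900
  container 6: 525 = 525
  container 7: 500 = 500
This matches the lower bound, so 7 is optimal.

7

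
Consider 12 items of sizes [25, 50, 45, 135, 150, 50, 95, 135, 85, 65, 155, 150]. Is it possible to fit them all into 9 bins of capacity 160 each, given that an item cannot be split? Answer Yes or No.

Yes

A valid assignment using 8 bins:
  bin 1: 155 = 155
  bin 2: 150 = 150
  bin 3: 150 = 150
  bin 4: 135 + 25 = 160
  bin 5: 135 = 135
  bin 6: 95 + 65 = 160
  bin 7: 85 + 50 = 135
  bin 8: 50 + 45 = 95
That uses only 8 ≤ 9, so 9 bins are enough.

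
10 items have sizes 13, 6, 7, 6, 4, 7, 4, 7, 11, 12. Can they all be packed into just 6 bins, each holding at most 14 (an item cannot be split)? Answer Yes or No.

Yes

A valid assignment using 6 bins:
  bin 1: 13 = 13
  bin 2: 12 = 12
  bin 3: 11 = 11
  bin 4: 7 + 7 = 14
  bin 5: 7 + 6 = 13
  bin 6: 6 + 4 + 4 = 14
Every load is within 14, so 6 bins suffice.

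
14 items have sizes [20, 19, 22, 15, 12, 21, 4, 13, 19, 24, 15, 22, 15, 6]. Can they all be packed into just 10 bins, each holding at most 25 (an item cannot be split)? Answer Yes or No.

No

Total = 227; ⌈227/25⌉ = 10.
11 items each exceed half the capacity and cannot share a bin, forcing at least 11 bins.
At least 11 bins are required, but only 10 are allowed.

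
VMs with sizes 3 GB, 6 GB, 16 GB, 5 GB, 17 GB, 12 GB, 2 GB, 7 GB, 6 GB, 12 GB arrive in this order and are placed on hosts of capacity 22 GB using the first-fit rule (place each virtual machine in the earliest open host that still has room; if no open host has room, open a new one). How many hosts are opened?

  3 → host 1 (new)  [load 3/22]
  6 → host 1  [load 9/22]
  16 → host 2 (new)  [load 16/22]
  5 → host 1  [load 14/22]
  17 → host 3 (new)  [load 17/22]
  12 → host 4 (new)  [load 12/22]
  2 → host 1  [load 16/22]
  7 → host 4  [load 19/22]
  6 → host 1  [load 22/22]
  12 → host 5 (new)  [load 12/22]
5 hosts opened.

5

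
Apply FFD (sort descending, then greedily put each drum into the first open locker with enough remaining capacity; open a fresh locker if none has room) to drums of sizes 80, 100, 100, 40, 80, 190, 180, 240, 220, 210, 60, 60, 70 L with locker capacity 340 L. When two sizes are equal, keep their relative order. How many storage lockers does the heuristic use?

Sorted descending: 240, 220, 210, 190, 180, 100, 100, 80, 80, 70, 60, 60, 40.
  240 → locker 1 (new)  [load 240/340]
  220 → locker 2 (new)  [load 220/340]
  210 → locker 3 (new)  [load 210/340]
  190 → locker 4 (new)  [load 190/340]
  180 → locker 5 (new)  [load 180/340]
  100 → locker 1  [load 340/340]
  100 → locker 2  [load 320/340]
  80 → locker 3  [load 290/340]
  80 → locker 4  [load 270/340]
  70 → locker 4  [load 340/340]
  60 → locker 5  [load 240/340]
  60 → locker 5  [load 300/340]
  40 → locker 3  [load 330/340]
5 storage lockers opened.

5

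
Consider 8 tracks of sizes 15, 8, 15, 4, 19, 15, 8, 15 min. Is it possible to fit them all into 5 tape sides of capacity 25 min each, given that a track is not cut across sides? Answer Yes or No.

Yes

A valid assignment using 5 tape sides:
  side 1: 19 + 4 = 23
  side 2: 15 + 8 = 23
  side 3: 15 + 8 = 23
  side 4: 15 = 15
  side 5: 15 = 15
Every load is within 25 min, so 5 tape sides suffice.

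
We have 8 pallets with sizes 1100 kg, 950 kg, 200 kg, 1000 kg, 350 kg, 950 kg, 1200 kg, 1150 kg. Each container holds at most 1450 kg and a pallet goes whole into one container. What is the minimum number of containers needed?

Total = 1200 + 1150 + 1100 + 1000 + 950 + 950 + 350 + 200 = 6900 kg.
Lower bound: ⌈6900/1450⌉ = 5 containers.
Also, 6 pallets each exceed 725 kg, and no two of those can share a container, so at least 6 containers are needed.
A packing using 6 containers:
  container 1: 1200 + 200 = 1400
  container 2: 1150 = 1150
  container 3: 1100 + 350 = 1450
  container 4: 1000 = 1000
  container 5: 950 = 950
  container 6: 950 = 950
This matches the lower bound, so 6 is optimal.

6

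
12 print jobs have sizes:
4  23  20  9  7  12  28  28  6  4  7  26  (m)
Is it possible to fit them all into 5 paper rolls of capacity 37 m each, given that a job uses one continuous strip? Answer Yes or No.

A valid assignment using 5 paper rolls:
  roll 1: 28 + 9 = 37
  roll 2: 28 + 7 = 35
  roll 3: 26 + 7 + 4 = 37
  roll 4: 23 + 12 = 35
  roll 5: 20 + 6 + 4 = 30
Every load is within 37 m, so 5 paper rolls suffice.

Yes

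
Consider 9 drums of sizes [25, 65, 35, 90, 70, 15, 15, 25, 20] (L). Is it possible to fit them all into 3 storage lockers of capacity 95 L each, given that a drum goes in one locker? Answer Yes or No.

No

Total = 360 L; ⌈360/95⌉ = 4.
At least 4 storage lockers are required, but only 3 are allowed.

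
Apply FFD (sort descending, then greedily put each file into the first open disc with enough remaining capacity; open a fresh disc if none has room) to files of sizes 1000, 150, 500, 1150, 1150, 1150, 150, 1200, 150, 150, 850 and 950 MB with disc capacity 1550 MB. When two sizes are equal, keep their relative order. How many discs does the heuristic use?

7

Sorted descending: 1200, 1150, 1150, 1150, 1000, 950, 850, 500, 150, 150, 150, 150.
  1200 → disc 1 (new)  [load 1200/1550]
  1150 → disc 2 (new)  [load 1150/1550]
  1150 → disc 3 (new)  [load 1150/1550]
  1150 → disc 4 (new)  [load 1150/1550]
  1000 → disc 5 (new)  [load 1000/1550]
  950 → disc 6 (new)  [load 950/1550]
  850 → disc 7 (new)  [load 850/1550]
  500 → disc 5  [load 1500/1550]
  150 → disc 1  [load 1350/1550]
  150 → disc 1  [load 1500/1550]
  150 → disc 2  [load 1300/1550]
  150 → disc 2  [load 1450/1550]
7 discs opened.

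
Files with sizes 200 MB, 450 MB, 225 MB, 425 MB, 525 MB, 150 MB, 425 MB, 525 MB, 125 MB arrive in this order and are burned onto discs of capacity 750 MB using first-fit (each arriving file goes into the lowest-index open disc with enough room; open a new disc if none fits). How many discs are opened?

5

  200 → disc 1 (new)  [load 200/750]
  450 → disc 1  [load 650/750]
  225 → disc 2 (new)  [load 225/750]
  425 → disc 2  [load 650/750]
  525 → disc 3 (new)  [load 525/750]
  150 → disc 3  [load 675/750]
  425 → disc 4 (new)  [load 425/750]
  525 → disc 5 (new)  [load 525/750]
  125 → disc 4  [load 550/750]
5 discs opened.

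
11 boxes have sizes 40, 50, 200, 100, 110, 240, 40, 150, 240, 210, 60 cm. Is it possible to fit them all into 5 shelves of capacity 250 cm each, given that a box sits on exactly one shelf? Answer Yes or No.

Total = 1440 cm; ⌈1440/250⌉ = 6.
At least 6 shelves are required, but only 5 are allowed.

No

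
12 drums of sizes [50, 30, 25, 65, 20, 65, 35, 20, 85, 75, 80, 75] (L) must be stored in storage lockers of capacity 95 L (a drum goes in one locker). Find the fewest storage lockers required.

7

Total = 85 + 80 + 75 + 75 + 65 + 65 + 50 + 35 + 30 + 25 + 20 + 20 = 625 L.
Lower bound: ⌈625/95⌉ = 7 storage lockers.
A packing using 7 storage lockers:
  locker 1: 85 = 85
  locker 2: 80 = 80
  locker 3: 75 + 20 = 95
  locker 4: 75 + 20 = 95
  locker 5: 65 + 30 = 95
  locker 6: 65 + 25 = 90
  locker 7: 50 + 35 = 85
This matches the lower bound, so 7 is optimal.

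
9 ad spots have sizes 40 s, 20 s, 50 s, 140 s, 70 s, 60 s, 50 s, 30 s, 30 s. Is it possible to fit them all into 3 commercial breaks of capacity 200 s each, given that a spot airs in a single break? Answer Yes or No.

A valid assignment using 3 commercial breaks:
  break 1: 140 + 60 = 200
  break 2: 70 + 50 + 50 + 30 = 200
  break 3: 40 + 30 + 20 = 90
Every load is within 200 s, so 3 commercial breaks suffice.

Yes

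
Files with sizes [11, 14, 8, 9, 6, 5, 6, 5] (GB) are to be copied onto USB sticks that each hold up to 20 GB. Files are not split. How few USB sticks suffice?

4

Total = 14 + 11 + 9 + 8 + 6 + 6 + 5 + 5 = 64 GB.
Lower bound: ⌈64/20⌉ = 4 USB sticks.
A packing using 4 USB sticks:
  USB stick 1: 14 + 6 = 20
  USB stick 2: 11 + 9 = 20
  USB stick 3: 8 + 6 + 5 = 19
  USB stick 4: 5 = 5
This matches the lower bound, so 4 is optimal.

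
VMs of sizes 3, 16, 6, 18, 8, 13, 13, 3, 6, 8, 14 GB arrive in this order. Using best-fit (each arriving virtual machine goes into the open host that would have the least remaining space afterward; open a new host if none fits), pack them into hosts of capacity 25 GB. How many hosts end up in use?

  3 → host 1 (new)  [load 3/25]
  16 → host 1  [load 19/25]
  6 → host 1  [load 25/25]
  18 → host 2 (new)  [load 18/25]
  8 → host 3 (new)  [load 8/25]
  13 → host 3  [load 21/25]
  13 → host 4 (new)  [load 13/25]
  3 → host 3  [load 24/25]
  6 → host 2  [load 24/25]
  8 → host 4  [load 21/25]
  14 → host 5 (new)  [load 14/25]
5 hosts opened.

5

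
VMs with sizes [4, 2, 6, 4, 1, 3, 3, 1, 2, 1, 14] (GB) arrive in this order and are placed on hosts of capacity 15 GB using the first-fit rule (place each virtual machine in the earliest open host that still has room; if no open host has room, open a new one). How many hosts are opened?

3

  4 → host 1 (new)  [load 4/15]
  2 → host 1  [load 6/15]
  6 → host 1  [load 12/15]
  4 → host 2 (new)  [load 4/15]
  1 → host 1  [load 13/15]
  3 → host 2  [load 7/15]
  3 → host 2  [load 10/15]
  1 → host 1  [load 14/15]
  2 → host 2  [load 12/15]
  1 → host 1  [load 15/15]
  14 → host 3 (new)  [load 14/15]
3 hosts opened.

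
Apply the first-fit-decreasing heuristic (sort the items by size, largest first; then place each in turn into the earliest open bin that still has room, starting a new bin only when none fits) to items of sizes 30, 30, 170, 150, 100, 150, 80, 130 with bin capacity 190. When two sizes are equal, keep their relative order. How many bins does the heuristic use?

Sorted descending: 170, 150, 150, 130, 100, 80, 30, 30.
  170 → bin 1 (new)  [load 170/190]
  150 → bin 2 (new)  [load 150/190]
  150 → bin 3 (new)  [load 150/190]
  130 → bin 4 (new)  [load 130/190]
  100 → bin 5 (new)  [load 100/190]
  80 → bin 5  [load 180/190]
  30 → bin 2  [load 180/190]
  30 → bin 3  [load 180/190]
5 bins opened.

5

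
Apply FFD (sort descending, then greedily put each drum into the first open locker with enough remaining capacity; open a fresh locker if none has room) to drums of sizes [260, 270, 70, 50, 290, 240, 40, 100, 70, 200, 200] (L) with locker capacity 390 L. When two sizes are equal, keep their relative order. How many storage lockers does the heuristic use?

6

Sorted descending: 290, 270, 260, 240, 200, 200, 100, 70, 70, 50, 40.
  290 → locker 1 (new)  [load 290/390]
  270 → locker 2 (new)  [load 270/390]
  260 → locker 3 (new)  [load 260/390]
  240 → locker 4 (new)  [load 240/390]
  200 → locker 5 (new)  [load 200/390]
  200 → locker 6 (new)  [load 200/390]
  100 → locker 1  [load 390/390]
  70 → locker 2  [load 340/390]
  70 → locker 3  [load 330/390]
  50 → locker 2  [load 390/390]
  40 → locker 3  [load 370/390]
6 storage lockers opened.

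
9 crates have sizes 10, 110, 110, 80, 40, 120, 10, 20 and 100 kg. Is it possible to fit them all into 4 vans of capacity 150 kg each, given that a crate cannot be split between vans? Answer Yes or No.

Total = 600 kg; ⌈600/150⌉ = 4.
5 crates each exceed half the capacity and cannot share a van, forcing at least 5 vans.
At least 5 vans are required, but only 4 are allowed.

No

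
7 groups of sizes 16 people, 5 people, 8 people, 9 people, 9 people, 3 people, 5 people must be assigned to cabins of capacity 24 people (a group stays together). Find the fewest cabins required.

Total = 16 + 9 + 9 + 8 + 5 + 5 + 3 = 55 people.
Lower bound: ⌈55/24⌉ = 3 cabins.
A packing using 3 cabins:
  cabin 1: 16 + 8 = 24
  cabin 2: 9 + 9 + 5 = 23
  cabin 3: 5 + 3 = 8
This matches the lower bound, so 3 is optimal.

3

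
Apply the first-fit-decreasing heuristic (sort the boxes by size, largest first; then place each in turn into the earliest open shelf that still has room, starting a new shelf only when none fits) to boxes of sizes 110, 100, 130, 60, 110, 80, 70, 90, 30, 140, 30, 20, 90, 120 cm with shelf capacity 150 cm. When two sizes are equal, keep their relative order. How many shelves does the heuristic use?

9

Sorted descending: 140, 130, 120, 110, 110, 100, 90, 90, 80, 70, 60, 30, 30, 20.
  140 → shelf 1 (new)  [load 140/150]
  130 → shelf 2 (new)  [load 130/150]
  120 → shelf 3 (new)  [load 120/150]
  110 → shelf 4 (new)  [load 110/150]
  110 → shelf 5 (new)  [load 110/150]
  100 → shelf 6 (new)  [load 100/150]
  90 → shelf 7 (new)  [load 90/150]
  90 → shelf 8 (new)  [load 90/150]
  80 → shelf 9 (new)  [load 80/150]
  70 → shelf 9  [load 150/150]
  60 → shelf 7  [load 150/150]
  30 → shelf 3  [load 150/150]
  30 → shelf 4  [load 140/150]
  20 → shelf 2  [load 150/150]
9 shelves opened.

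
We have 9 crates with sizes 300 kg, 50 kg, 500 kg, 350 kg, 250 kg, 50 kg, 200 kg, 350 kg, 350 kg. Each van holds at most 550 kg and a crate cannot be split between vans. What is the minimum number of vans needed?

Total = 500 + 350 + 350 + 350 + 300 + 250 + 200 + 50 + 50 = 2400 kg.
Lower bound: ⌈2400/550⌉ = 5 vans.
A packing using 5 vans:
  van 1: 500 + 50 = 550
  van 2: 350 + 200 = 550
  van 3: 350 + 50 = 400
  van 4: 350 = 350
  van 5: 300 + 250 = 550
This matches the lower bound, so 5 is optimal.

5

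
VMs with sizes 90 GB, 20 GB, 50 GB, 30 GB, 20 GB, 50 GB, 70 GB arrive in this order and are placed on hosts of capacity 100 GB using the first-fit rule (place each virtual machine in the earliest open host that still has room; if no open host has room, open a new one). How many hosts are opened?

4

  90 → host 1 (new)  [load 90/100]
  20 → host 2 (new)  [load 20/100]
  50 → host 2  [load 70/100]
  30 → host 2  [load 100/100]
  20 → host 3 (new)  [load 20/100]
  50 → host 3  [load 70/100]
  70 → host 4 (new)  [load 70/100]
4 hosts opened.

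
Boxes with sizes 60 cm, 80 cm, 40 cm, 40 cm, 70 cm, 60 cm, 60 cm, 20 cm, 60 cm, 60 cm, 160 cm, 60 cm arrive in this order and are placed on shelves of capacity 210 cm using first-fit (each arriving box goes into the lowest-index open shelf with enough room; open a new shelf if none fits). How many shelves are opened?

5

  60 → shelf 1 (new)  [load 60/210]
  80 → shelf 1  [load 140/210]
  40 → shelf 1  [load 180/210]
  40 → shelf 2 (new)  [load 40/210]
  70 → shelf 2  [load 110/210]
  60 → shelf 2  [load 170/210]
  60 → shelf 3 (new)  [load 60/210]
  20 → shelf 1  [load 200/210]
  60 → shelf 3  [load 120/210]
  60 → shelf 3  [load 180/210]
  160 → shelf 4 (new)  [load 160/210]
  60 → shelf 5 (new)  [load 60/210]
5 shelves opened.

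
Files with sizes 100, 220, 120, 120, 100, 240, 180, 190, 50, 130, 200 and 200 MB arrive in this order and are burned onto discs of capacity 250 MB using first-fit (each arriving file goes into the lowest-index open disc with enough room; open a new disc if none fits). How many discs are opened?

9

  100 → disc 1 (new)  [load 100/250]
  220 → disc 2 (new)  [load 220/250]
  120 → disc 1  [load 220/250]
  120 → disc 3 (new)  [load 120/250]
  100 → disc 3  [load 220/250]
  240 → disc 4 (new)  [load 240/250]
  180 → disc 5 (new)  [load 180/250]
  190 → disc 6 (new)  [load 190/250]
  50 → disc 5  [load 230/250]
  130 → disc 7 (new)  [load 130/250]
  200 → disc 8 (new)  [load 200/250]
  200 → disc 9 (new)  [load 200/250]
9 discs opened.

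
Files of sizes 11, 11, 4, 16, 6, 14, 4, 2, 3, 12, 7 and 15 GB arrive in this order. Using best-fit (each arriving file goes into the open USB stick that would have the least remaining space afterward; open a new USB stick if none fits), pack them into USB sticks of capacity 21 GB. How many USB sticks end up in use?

6

  11 → USB stick 1 (new)  [load 11/21]
  11 → USB stick 2 (new)  [load 11/21]
  4 → USB stick 1  [load 15/21]
  16 → USB stick 3 (new)  [load 16/21]
  6 → USB stick 1  [load 21/21]
  14 → USB stick 4 (new)  [load 14/21]
  4 → USB stick 3  [load 20/21]
  2 → USB stick 4  [load 16/21]
  3 → USB stick 4  [load 19/21]
  12 → USB stick 5 (new)  [load 12/21]
  7 → USB stick 5  [load 19/21]
  15 → USB stick 6 (new)  [load 15/21]
6 USB sticks opened.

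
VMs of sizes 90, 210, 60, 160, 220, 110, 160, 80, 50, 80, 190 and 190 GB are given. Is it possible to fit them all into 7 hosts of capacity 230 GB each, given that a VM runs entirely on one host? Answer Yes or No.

Total = 1600 GB; ⌈1600/230⌉ = 7.
The bound of 7 does not rule out 7, but exhaustive search shows no assignment into 7 hosts of capacity 230 GB exists — the minimum is 8.

No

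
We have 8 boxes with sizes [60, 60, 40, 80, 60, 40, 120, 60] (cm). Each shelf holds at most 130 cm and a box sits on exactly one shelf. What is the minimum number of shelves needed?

5

Total = 120 + 80 + 60 + 60 + 60 + 60 + 40 + 40 = 520 cm.
Lower bound: ⌈520/130⌉ = 4 shelves.
A packing using 5 shelves:
  shelf 1: 120 = 120
  shelf 2: 80 + 40 = 120
  shelf 3: 60 + 60 = 120
  shelf 4: 60 + 60 = 120
  shelf 5: 40 = 40
No arrangement into 4 shelves stays within capacity, so 5 is optimal.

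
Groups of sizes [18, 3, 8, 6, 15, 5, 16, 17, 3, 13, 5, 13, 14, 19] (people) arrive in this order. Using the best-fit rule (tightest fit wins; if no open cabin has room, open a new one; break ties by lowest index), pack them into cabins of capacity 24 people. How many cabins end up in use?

9

  18 → cabin 1 (new)  [load 18/24]
  3 → cabin 1  [load 21/24]
  8 → cabin 2 (new)  [load 8/24]
  6 → cabin 2  [load 14/24]
  15 → cabin 3 (new)  [load 15/24]
  5 → cabin 3  [load 20/24]
  16 → cabin 4 (new)  [load 16/24]
  17 → cabin 5 (new)  [load 17/24]
  3 → cabin 1  [load 24/24]
  13 → cabin 6 (new)  [load 13/24]
  5 → cabin 5  [load 22/24]
  13 → cabin 7 (new)  [load 13/24]
  14 → cabin 8 (new)  [load 14/24]
  19 → cabin 9 (new)  [load 19/24]
9 cabins opened.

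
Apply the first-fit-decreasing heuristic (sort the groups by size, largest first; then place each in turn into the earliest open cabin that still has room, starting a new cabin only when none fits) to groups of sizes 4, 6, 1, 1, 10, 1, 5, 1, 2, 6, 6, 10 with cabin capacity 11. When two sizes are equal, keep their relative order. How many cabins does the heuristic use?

5

Sorted descending: 10, 10, 6, 6, 6, 5, 4, 2, 1, 1, 1, 1.
  10 → cabin 1 (new)  [load 10/11]
  10 → cabin 2 (new)  [load 10/11]
  6 → cabin 3 (new)  [load 6/11]
  6 → cabin 4 (new)  [load 6/11]
  6 → cabin 5 (new)  [load 6/11]
  5 → cabin 3  [load 11/11]
  4 → cabin 4  [load 10/11]
  2 → cabin 5  [load 8/11]
  1 → cabin 1  [load 11/11]
  1 → cabin 2  [load 11/11]
  1 → cabin 4  [load 11/11]
  1 → cabin 5  [load 9/11]
5 cabins opened.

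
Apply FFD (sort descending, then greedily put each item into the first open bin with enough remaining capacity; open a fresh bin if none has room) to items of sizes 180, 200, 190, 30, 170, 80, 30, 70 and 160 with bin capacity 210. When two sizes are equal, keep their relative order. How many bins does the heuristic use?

Sorted descending: 200, 190, 180, 170, 160, 80, 70, 30, 30.
  200 → bin 1 (new)  [load 200/210]
  190 → bin 2 (new)  [load 190/210]
  180 → bin 3 (new)  [load 180/210]
  170 → bin 4 (new)  [load 170/210]
  160 → bin 5 (new)  [load 160/210]
  80 → bin 6 (new)  [load 80/210]
  70 → bin 6  [load 150/210]
  30 → bin 3  [load 210/210]
  30 → bin 4  [load 200/210]
6 bins opened.

6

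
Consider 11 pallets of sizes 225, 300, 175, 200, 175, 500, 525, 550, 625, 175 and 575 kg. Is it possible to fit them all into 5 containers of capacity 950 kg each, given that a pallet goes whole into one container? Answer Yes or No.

Yes

A valid assignment using 5 containers:
  container 1: 625 + 300 = 925
  container 2: 575 + 225 = 800
  container 3: 550 + 200 + 175 = 925
  container 4: 525 + 175 + 175 = 875
  container 5: 500 = 500
Every load is within 950 kg, so 5 containers suffice.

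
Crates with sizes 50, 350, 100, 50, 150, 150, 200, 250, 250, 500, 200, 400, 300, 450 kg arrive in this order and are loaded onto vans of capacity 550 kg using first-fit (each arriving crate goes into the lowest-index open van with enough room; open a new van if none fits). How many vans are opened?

7

  50 → van 1 (new)  [load 50/550]
  350 → van 1  [load 400/550]
  100 → van 1  [load 500/550]
  50 → van 1  [load 550/550]
  150 → van 2 (new)  [load 150/550]
  150 → van 2  [load 300/550]
  200 → van 2  [load 500/550]
  250 → van 3 (new)  [load 250/550]
  250 → van 3  [load 500/550]
  500 → van 4 (new)  [load 500/550]
  200 → van 5 (new)  [load 200/550]
  400 → van 6 (new)  [load 400/550]
  300 → van 5  [load 500/550]
  450 → van 7 (new)  [load 450/550]
7 vans opened.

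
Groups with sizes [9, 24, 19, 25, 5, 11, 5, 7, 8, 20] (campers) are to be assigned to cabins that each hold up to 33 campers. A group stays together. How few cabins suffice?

Total = 25 + 24 + 20 + 19 + 11 + 9 + 8 + 7 + 5 + 5 = 133 campers.
Lower bound: ⌈133/33⌉ = 5 cabins.
A packing using 5 cabins:
  cabin 1: 25 + 8 = 33
  cabin 2: 24 + 9 = 33
  cabin 3: 20 + 11 = 31
  cabin 4: 19 + 7 + 5 = 31
  cabin 5: 5 = 5
This matches the lower bound, so 5 is optimal.

5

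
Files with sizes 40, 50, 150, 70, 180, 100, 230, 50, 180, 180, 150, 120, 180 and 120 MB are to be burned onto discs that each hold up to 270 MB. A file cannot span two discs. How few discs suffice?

8

Total = 230 + 180 + 180 + 180 + 180 + 150 + 150 + 120 + 120 + 100 + 70 + 50 + 50 + 40 = 1800 MB.
Lower bound: ⌈1800/270⌉ = 7 discs.
A packing using 8 discs:
  disc 1: 230 + 40 = 270
  disc 2: 180 + 70 = 250
  disc 3: 180 + 50 = 230
  disc 4: 180 + 50 = 230
  disc 5: 180 = 180
  disc 6: 150 + 120 = 270
  disc 7: 150 + 120 = 270
  disc 8: 100 = 100
No arrangement into 7 discs stays within capacity, so 8 is optimal.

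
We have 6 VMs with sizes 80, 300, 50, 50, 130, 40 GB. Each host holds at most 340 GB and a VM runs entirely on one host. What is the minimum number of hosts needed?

Total = 300 + 130 + 80 + 50 + 50 + 40 = 650 GB.
Lower bound: ⌈650/340⌉ = 2 hosts.
A packing using 2 hosts:
  host 1: 300 + 40 = 340
  host 2: 130 + 80 + 50 + 50 = 310
This matches the lower bound, so 2 is optimal.

2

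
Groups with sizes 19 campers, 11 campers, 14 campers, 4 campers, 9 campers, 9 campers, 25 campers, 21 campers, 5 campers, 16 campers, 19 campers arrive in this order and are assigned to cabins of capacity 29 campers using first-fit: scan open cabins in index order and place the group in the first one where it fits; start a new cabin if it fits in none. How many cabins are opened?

7

  19 → cabin 1 (new)  [load 19/29]
  11 → cabin 2 (new)  [load 11/29]
  14 → cabin 2  [load 25/29]
  4 → cabin 1  [load 23/29]
  9 → cabin 3 (new)  [load 9/29]
  9 → cabin 3  [load 18/29]
  25 → cabin 4 (new)  [load 25/29]
  21 → cabin 5 (new)  [load 21/29]
  5 → cabin 1  [load 28/29]
  16 → cabin 6 (new)  [load 16/29]
  19 → cabin 7 (new)  [load 19/29]
7 cabins opened.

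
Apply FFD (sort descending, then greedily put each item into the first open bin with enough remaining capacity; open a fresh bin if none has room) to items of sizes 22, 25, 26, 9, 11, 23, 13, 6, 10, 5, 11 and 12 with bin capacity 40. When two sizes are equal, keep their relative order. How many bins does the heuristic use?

5

Sorted descending: 26, 25, 23, 22, 13, 12, 11, 11, 10, 9, 6, 5.
  26 → bin 1 (new)  [load 26/40]
  25 → bin 2 (new)  [load 25/40]
  23 → bin 3 (new)  [load 23/40]
  22 → bin 4 (new)  [load 22/40]
  13 → bin 1  [load 39/40]
  12 → bin 2  [load 37/40]
  11 → bin 3  [load 34/40]
  11 → bin 4  [load 33/40]
  10 → bin 5 (new)  [load 10/40]
  9 → bin 5  [load 19/40]
  6 → bin 3  [load 40/40]
  5 → bin 4  [load 38/40]
5 bins opened.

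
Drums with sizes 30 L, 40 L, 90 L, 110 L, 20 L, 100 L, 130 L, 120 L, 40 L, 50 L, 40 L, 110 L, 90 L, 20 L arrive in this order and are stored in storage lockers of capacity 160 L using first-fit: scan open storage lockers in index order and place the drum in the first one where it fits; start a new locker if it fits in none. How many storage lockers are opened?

  30 → locker 1 (new)  [load 30/160]
  40 → locker 1  [load 70/160]
  90 → locker 1  [load 160/160]
  110 → locker 2 (new)  [load 110/160]
  20 → locker 2  [load 130/160]
  100 → locker 3 (new)  [load 100/160]
  130 → locker 4 (new)  [load 130/160]
  120 → locker 5 (new)  [load 120/160]
  40 → locker 3  [load 140/160]
  50 → locker 6 (new)  [load 50/160]
  40 → locker 5  [load 160/160]
  110 → locker 6  [load 160/160]
  90 → locker 7 (new)  [load 90/160]
  20 → locker 2  [load 150/160]
7 storage lockers opened.

7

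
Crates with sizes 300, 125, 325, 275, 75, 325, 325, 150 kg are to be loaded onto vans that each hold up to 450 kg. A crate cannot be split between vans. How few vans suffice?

Total = 325 + 325 + 325 + 300 + 275 + 150 + 125 + 75 = 1900 kg.
Lower bound: ⌈1900/450⌉ = 5 vans.
A packing using 5 vans:
  van 1: 325 + 125 = 450
  van 2: 325 + 75 = 400
  van 3: 325 = 325
  van 4: 300 + 150 = 450
  van 5: 275 = 275
This matches the lower bound, so 5 is optimal.

5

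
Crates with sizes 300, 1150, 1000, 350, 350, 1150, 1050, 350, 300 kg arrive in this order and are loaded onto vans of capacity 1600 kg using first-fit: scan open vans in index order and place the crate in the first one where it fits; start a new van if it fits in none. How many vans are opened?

5

  300 → van 1 (new)  [load 300/1600]
  1150 → van 1  [load 1450/1600]
  1000 → van 2 (new)  [load 1000/1600]
  350 → van 2  [load 1350/1600]
  350 → van 3 (new)  [load 350/1600]
  1150 → van 3  [load 1500/1600]
  1050 → van 4 (new)  [load 1050/1600]
  350 → van 4  [load 1400/1600]
  300 → van 5 (new)  [load 300/1600]
5 vans opened.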